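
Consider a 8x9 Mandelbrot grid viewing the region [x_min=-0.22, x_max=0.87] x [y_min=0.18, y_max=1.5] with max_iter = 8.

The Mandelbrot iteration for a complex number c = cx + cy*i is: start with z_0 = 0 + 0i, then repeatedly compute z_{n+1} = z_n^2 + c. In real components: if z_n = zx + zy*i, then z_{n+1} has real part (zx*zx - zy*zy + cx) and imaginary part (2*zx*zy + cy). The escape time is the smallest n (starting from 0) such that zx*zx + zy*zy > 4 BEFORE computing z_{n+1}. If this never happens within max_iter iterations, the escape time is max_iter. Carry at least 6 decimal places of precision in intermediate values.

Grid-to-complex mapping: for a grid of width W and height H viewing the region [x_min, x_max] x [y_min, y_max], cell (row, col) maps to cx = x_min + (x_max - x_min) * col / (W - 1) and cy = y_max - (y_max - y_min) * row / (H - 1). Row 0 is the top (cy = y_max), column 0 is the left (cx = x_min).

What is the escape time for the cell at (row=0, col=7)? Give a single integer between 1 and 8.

z_0 = 0 + 0i, c = 0.8700 + 1.5000i
Iter 1: z = 0.8700 + 1.5000i, |z|^2 = 3.0069
Iter 2: z = -0.6231 + 4.1100i, |z|^2 = 17.2804
Escaped at iteration 2

Answer: 2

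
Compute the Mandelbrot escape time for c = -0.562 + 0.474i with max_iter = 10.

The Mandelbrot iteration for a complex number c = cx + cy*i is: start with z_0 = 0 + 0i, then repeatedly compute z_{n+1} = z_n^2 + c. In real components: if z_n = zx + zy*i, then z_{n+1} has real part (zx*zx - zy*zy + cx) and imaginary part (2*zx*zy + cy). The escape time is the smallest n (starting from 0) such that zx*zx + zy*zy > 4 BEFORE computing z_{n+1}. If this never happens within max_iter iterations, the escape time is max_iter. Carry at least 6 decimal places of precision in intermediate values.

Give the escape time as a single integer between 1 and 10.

z_0 = 0 + 0i, c = -0.5620 + 0.4740i
Iter 1: z = -0.5620 + 0.4740i, |z|^2 = 0.5405
Iter 2: z = -0.4708 + -0.0588i, |z|^2 = 0.2251
Iter 3: z = -0.3438 + 0.5293i, |z|^2 = 0.3984
Iter 4: z = -0.7240 + 0.1101i, |z|^2 = 0.5363
Iter 5: z = -0.0499 + 0.3146i, |z|^2 = 0.1015
Iter 6: z = -0.6585 + 0.4426i, |z|^2 = 0.6295
Iter 7: z = -0.3243 + -0.1089i, |z|^2 = 0.1170
Iter 8: z = -0.4687 + 0.5446i, |z|^2 = 0.5163
Iter 9: z = -0.6389 + -0.0366i, |z|^2 = 0.4096

Answer: 10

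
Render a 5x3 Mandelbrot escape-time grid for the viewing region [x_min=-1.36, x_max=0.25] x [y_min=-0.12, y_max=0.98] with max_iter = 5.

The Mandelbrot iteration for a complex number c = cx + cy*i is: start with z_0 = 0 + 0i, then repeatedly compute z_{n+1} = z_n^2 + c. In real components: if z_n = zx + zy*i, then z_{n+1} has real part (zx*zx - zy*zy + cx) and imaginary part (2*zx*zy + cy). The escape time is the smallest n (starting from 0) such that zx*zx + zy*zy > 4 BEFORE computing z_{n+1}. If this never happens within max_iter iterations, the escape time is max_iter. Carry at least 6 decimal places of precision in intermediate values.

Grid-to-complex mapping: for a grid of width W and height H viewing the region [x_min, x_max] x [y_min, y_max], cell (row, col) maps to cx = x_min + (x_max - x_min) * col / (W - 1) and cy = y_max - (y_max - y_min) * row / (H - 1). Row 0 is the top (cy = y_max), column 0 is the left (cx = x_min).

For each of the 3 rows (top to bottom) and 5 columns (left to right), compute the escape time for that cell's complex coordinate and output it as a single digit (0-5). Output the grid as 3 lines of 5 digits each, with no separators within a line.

(row=0, col=0): c = -1.3600 + 0.9800i → escape time 3
(row=0, col=1): c = -0.9575 + 0.9800i → escape time 3
(row=0, col=2): c = -0.5550 + 0.9800i → escape time 4
(row=0, col=3): c = -0.1525 + 0.9800i → escape time 5
(row=0, col=4): c = 0.2500 + 0.9800i → escape time 4
(row=1, col=0): c = -1.3600 + 0.4300i → escape time 5
(row=1, col=1): c = -0.9575 + 0.4300i → escape time 5
(row=1, col=2): c = -0.5550 + 0.4300i → escape time 5
(row=1, col=3): c = -0.1525 + 0.4300i → escape time 5
(row=1, col=4): c = 0.2500 + 0.4300i → escape time 5
(row=2, col=0): c = -1.3600 + -0.1200i → escape time 5
(row=2, col=1): c = -0.9575 + -0.1200i → escape time 5
(row=2, col=2): c = -0.5550 + -0.1200i → escape time 5
(row=2, col=3): c = -0.1525 + -0.1200i → escape time 5
(row=2, col=4): c = 0.2500 + -0.1200i → escape time 5

Answer: 33454
55555
55555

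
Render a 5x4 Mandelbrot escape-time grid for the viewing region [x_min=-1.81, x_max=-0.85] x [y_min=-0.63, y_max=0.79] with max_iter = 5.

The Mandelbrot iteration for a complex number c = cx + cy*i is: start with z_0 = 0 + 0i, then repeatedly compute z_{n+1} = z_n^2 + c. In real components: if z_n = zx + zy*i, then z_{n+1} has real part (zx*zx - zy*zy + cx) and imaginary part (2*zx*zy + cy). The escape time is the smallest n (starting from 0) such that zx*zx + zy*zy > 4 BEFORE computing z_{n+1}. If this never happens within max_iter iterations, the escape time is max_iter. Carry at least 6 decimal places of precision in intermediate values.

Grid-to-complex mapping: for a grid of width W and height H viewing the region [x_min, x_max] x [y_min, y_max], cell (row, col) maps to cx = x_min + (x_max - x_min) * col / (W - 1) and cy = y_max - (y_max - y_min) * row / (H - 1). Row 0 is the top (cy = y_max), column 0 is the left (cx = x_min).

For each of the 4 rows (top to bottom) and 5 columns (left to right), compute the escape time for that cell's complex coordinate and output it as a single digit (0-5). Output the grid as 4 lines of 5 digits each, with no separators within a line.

(row=0, col=0): c = -1.8100 + 0.7900i → escape time 2
(row=0, col=1): c = -1.5700 + 0.7900i → escape time 3
(row=0, col=2): c = -1.3300 + 0.7900i → escape time 3
(row=0, col=3): c = -1.0900 + 0.7900i → escape time 3
(row=0, col=4): c = -0.8500 + 0.7900i → escape time 4
(row=1, col=0): c = -1.8100 + 0.3167i → escape time 3
(row=1, col=1): c = -1.5700 + 0.3167i → escape time 4
(row=1, col=2): c = -1.3300 + 0.3167i → escape time 5
(row=1, col=3): c = -1.0900 + 0.3167i → escape time 5
(row=1, col=4): c = -0.8500 + 0.3167i → escape time 5
(row=2, col=0): c = -1.8100 + -0.1567i → escape time 4
(row=2, col=1): c = -1.5700 + -0.1567i → escape time 5
(row=2, col=2): c = -1.3300 + -0.1567i → escape time 5
(row=2, col=3): c = -1.0900 + -0.1567i → escape time 5
(row=2, col=4): c = -0.8500 + -0.1567i → escape time 5
(row=3, col=0): c = -1.8100 + -0.6300i → escape time 3
(row=3, col=1): c = -1.5700 + -0.6300i → escape time 3
(row=3, col=2): c = -1.3300 + -0.6300i → escape time 3
(row=3, col=3): c = -1.0900 + -0.6300i → escape time 4
(row=3, col=4): c = -0.8500 + -0.6300i → escape time 5

Answer: 23334
34555
45555
33345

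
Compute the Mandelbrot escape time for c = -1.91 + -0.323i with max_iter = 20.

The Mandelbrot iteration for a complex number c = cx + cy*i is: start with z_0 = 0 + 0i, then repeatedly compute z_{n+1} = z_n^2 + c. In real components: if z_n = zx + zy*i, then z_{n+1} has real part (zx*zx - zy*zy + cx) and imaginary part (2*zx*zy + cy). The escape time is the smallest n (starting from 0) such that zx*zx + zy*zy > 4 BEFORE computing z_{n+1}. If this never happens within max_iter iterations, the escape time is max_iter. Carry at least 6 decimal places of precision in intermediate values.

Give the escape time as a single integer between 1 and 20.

z_0 = 0 + 0i, c = -1.9100 + -0.3230i
Iter 1: z = -1.9100 + -0.3230i, |z|^2 = 3.7524
Iter 2: z = 1.6338 + 0.9109i, |z|^2 = 3.4989
Iter 3: z = -0.0705 + 2.6533i, |z|^2 = 7.0448
Escaped at iteration 3

Answer: 3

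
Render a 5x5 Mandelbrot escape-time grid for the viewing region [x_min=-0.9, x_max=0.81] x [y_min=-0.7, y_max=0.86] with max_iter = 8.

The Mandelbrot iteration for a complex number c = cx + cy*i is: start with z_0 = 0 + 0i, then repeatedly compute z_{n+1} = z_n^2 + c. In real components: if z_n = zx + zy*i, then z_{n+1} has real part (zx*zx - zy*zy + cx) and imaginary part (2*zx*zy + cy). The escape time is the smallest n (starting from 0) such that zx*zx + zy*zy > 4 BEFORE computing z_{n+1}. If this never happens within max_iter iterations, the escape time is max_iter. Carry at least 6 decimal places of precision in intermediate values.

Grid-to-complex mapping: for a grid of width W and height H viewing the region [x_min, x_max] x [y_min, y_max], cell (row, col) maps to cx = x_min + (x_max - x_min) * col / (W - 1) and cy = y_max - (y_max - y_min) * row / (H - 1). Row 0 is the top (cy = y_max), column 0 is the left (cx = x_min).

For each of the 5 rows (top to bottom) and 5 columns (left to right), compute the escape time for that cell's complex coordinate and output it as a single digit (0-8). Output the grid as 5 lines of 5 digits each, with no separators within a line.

(row=0, col=0): c = -0.9000 + 0.8600i → escape time 3
(row=0, col=1): c = -0.4725 + 0.8600i → escape time 5
(row=0, col=2): c = -0.0450 + 0.8600i → escape time 8
(row=0, col=3): c = 0.3825 + 0.8600i → escape time 4
(row=0, col=4): c = 0.8100 + 0.8600i → escape time 2
(row=1, col=0): c = -0.9000 + 0.4700i → escape time 6
(row=1, col=1): c = -0.4725 + 0.4700i → escape time 8
(row=1, col=2): c = -0.0450 + 0.4700i → escape time 8
(row=1, col=3): c = 0.3825 + 0.4700i → escape time 8
(row=1, col=4): c = 0.8100 + 0.4700i → escape time 3
(row=2, col=0): c = -0.9000 + 0.0800i → escape time 8
(row=2, col=1): c = -0.4725 + 0.0800i → escape time 8
(row=2, col=2): c = -0.0450 + 0.0800i → escape time 8
(row=2, col=3): c = 0.3825 + 0.0800i → escape time 8
(row=2, col=4): c = 0.8100 + 0.0800i → escape time 3
(row=3, col=0): c = -0.9000 + -0.3100i → escape time 8
(row=3, col=1): c = -0.4725 + -0.3100i → escape time 8
(row=3, col=2): c = -0.0450 + -0.3100i → escape time 8
(row=3, col=3): c = 0.3825 + -0.3100i → escape time 8
(row=3, col=4): c = 0.8100 + -0.3100i → escape time 3
(row=4, col=0): c = -0.9000 + -0.7000i → escape time 4
(row=4, col=1): c = -0.4725 + -0.7000i → escape time 8
(row=4, col=2): c = -0.0450 + -0.7000i → escape time 8
(row=4, col=3): c = 0.3825 + -0.7000i → escape time 6
(row=4, col=4): c = 0.8100 + -0.7000i → escape time 2

Answer: 35842
68883
88883
88883
48862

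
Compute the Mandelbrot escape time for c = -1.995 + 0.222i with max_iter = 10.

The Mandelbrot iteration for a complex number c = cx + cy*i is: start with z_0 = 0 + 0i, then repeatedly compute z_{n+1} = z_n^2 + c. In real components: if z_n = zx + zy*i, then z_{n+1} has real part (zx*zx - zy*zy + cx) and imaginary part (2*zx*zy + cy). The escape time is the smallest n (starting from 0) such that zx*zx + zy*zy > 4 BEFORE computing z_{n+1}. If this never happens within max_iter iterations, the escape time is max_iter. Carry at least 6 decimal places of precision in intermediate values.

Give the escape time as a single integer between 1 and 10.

Answer: 1

Derivation:
z_0 = 0 + 0i, c = -1.9950 + 0.2220i
Iter 1: z = -1.9950 + 0.2220i, |z|^2 = 4.0293
Escaped at iteration 1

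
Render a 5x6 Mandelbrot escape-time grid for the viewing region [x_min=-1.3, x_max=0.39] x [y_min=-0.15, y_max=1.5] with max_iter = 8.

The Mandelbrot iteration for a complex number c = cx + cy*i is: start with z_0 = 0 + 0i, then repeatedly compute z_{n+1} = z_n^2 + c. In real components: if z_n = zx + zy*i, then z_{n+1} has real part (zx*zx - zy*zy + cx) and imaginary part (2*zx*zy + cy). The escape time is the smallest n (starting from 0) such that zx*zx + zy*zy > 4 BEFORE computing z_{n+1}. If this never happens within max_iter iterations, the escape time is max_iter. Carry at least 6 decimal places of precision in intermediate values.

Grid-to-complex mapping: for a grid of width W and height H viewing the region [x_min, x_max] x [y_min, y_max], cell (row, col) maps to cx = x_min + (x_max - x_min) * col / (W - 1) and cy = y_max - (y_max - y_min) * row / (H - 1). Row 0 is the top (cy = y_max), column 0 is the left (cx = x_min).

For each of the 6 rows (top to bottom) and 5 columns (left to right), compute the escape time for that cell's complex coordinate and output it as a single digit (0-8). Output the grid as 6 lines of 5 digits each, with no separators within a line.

Answer: 22222
23332
34584
45888
88888
88888

Derivation:
(row=0, col=0): c = -1.3000 + 1.5000i → escape time 2
(row=0, col=1): c = -0.8775 + 1.5000i → escape time 2
(row=0, col=2): c = -0.4550 + 1.5000i → escape time 2
(row=0, col=3): c = -0.0325 + 1.5000i → escape time 2
(row=0, col=4): c = 0.3900 + 1.5000i → escape time 2
(row=1, col=0): c = -1.3000 + 1.1700i → escape time 2
(row=1, col=1): c = -0.8775 + 1.1700i → escape time 3
(row=1, col=2): c = -0.4550 + 1.1700i → escape time 3
(row=1, col=3): c = -0.0325 + 1.1700i → escape time 3
(row=1, col=4): c = 0.3900 + 1.1700i → escape time 2
(row=2, col=0): c = -1.3000 + 0.8400i → escape time 3
(row=2, col=1): c = -0.8775 + 0.8400i → escape time 4
(row=2, col=2): c = -0.4550 + 0.8400i → escape time 5
(row=2, col=3): c = -0.0325 + 0.8400i → escape time 8
(row=2, col=4): c = 0.3900 + 0.8400i → escape time 4
(row=3, col=0): c = -1.3000 + 0.5100i → escape time 4
(row=3, col=1): c = -0.8775 + 0.5100i → escape time 5
(row=3, col=2): c = -0.4550 + 0.5100i → escape time 8
(row=3, col=3): c = -0.0325 + 0.5100i → escape time 8
(row=3, col=4): c = 0.3900 + 0.5100i → escape time 8
(row=4, col=0): c = -1.3000 + 0.1800i → escape time 8
(row=4, col=1): c = -0.8775 + 0.1800i → escape time 8
(row=4, col=2): c = -0.4550 + 0.1800i → escape time 8
(row=4, col=3): c = -0.0325 + 0.1800i → escape time 8
(row=4, col=4): c = 0.3900 + 0.1800i → escape time 8
(row=5, col=0): c = -1.3000 + -0.1500i → escape time 8
(row=5, col=1): c = -0.8775 + -0.1500i → escape time 8
(row=5, col=2): c = -0.4550 + -0.1500i → escape time 8
(row=5, col=3): c = -0.0325 + -0.1500i → escape time 8
(row=5, col=4): c = 0.3900 + -0.1500i → escape time 8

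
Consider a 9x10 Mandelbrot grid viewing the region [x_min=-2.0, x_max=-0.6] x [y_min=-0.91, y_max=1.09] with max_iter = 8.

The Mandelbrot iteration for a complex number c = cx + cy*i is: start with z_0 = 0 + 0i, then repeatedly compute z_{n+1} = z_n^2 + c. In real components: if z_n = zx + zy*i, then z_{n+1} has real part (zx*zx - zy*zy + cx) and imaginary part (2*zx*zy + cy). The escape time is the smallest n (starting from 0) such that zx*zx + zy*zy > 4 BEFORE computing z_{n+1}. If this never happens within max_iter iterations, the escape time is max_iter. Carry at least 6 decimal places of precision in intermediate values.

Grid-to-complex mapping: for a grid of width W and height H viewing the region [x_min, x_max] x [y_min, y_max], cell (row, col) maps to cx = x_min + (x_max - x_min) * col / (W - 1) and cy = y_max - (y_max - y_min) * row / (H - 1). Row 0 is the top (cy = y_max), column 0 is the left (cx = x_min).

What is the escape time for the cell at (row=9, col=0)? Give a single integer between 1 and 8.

Answer: 1

Derivation:
z_0 = 0 + 0i, c = -2.0000 + -0.9100i
Iter 1: z = -2.0000 + -0.9100i, |z|^2 = 4.8281
Escaped at iteration 1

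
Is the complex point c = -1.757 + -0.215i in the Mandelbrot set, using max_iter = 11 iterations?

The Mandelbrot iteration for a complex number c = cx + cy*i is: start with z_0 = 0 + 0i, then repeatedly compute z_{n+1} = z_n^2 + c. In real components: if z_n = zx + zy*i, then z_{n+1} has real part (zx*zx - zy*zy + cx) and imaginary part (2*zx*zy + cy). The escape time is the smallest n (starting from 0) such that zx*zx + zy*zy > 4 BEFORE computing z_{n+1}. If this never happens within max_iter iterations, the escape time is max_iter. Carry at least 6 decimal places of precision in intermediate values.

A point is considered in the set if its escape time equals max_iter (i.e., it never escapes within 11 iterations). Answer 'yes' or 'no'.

Answer: no

Derivation:
z_0 = 0 + 0i, c = -1.7570 + -0.2150i
Iter 1: z = -1.7570 + -0.2150i, |z|^2 = 3.1333
Iter 2: z = 1.2838 + 0.5405i, |z|^2 = 1.9404
Iter 3: z = -0.4009 + 1.1728i, |z|^2 = 1.5363
Iter 4: z = -2.9718 + -1.1555i, |z|^2 = 10.1667
Escaped at iteration 4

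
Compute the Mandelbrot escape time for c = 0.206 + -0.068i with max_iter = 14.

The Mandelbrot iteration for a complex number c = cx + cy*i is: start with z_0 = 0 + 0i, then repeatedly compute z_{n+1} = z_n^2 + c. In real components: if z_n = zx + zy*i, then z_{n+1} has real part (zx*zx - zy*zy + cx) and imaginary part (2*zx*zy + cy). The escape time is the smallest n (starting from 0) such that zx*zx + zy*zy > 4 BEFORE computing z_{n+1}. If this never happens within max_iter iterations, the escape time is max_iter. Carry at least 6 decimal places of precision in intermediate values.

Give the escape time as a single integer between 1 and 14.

Answer: 14

Derivation:
z_0 = 0 + 0i, c = 0.2060 + -0.0680i
Iter 1: z = 0.2060 + -0.0680i, |z|^2 = 0.0471
Iter 2: z = 0.2438 + -0.0960i, |z|^2 = 0.0687
Iter 3: z = 0.2562 + -0.1148i, |z|^2 = 0.0788
Iter 4: z = 0.2585 + -0.1268i, |z|^2 = 0.0829
Iter 5: z = 0.2567 + -0.1336i, |z|^2 = 0.0837
Iter 6: z = 0.2541 + -0.1366i, |z|^2 = 0.0832
Iter 7: z = 0.2519 + -0.1374i, |z|^2 = 0.0823
Iter 8: z = 0.2506 + -0.1372i, |z|^2 = 0.0816
Iter 9: z = 0.2500 + -0.1368i, |z|^2 = 0.0812
Iter 10: z = 0.2498 + -0.1364i, |z|^2 = 0.0810
Iter 11: z = 0.2498 + -0.1361i, |z|^2 = 0.0809
Iter 12: z = 0.2499 + -0.1360i, |z|^2 = 0.0809
Iter 13: z = 0.2499 + -0.1360i, |z|^2 = 0.0810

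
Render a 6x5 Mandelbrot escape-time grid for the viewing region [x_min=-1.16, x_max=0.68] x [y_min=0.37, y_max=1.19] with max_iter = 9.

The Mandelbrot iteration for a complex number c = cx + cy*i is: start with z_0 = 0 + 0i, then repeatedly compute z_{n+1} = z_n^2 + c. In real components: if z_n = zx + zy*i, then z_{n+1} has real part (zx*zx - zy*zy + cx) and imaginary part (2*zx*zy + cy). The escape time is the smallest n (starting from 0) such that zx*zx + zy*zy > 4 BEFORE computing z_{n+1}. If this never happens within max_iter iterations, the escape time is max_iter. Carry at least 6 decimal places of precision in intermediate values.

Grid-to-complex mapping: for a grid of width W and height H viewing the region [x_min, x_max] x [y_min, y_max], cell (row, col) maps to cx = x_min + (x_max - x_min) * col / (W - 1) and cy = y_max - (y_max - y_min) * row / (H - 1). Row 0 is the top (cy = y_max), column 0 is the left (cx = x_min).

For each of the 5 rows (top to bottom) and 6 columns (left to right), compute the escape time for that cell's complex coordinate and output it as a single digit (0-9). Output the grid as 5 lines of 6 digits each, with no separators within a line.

(row=0, col=0): c = -1.1600 + 1.1900i → escape time 3
(row=0, col=1): c = -0.7920 + 1.1900i → escape time 3
(row=0, col=2): c = -0.4240 + 1.1900i → escape time 3
(row=0, col=3): c = -0.0560 + 1.1900i → escape time 3
(row=0, col=4): c = 0.3120 + 1.1900i → escape time 2
(row=0, col=5): c = 0.6800 + 1.1900i → escape time 2
(row=1, col=0): c = -1.1600 + 0.9850i → escape time 3
(row=1, col=1): c = -0.7920 + 0.9850i → escape time 3
(row=1, col=2): c = -0.4240 + 0.9850i → escape time 4
(row=1, col=3): c = -0.0560 + 0.9850i → escape time 9
(row=1, col=4): c = 0.3120 + 0.9850i → escape time 3
(row=1, col=5): c = 0.6800 + 0.9850i → escape time 2
(row=2, col=0): c = -1.1600 + 0.7800i → escape time 3
(row=2, col=1): c = -0.7920 + 0.7800i → escape time 4
(row=2, col=2): c = -0.4240 + 0.7800i → escape time 6
(row=2, col=3): c = -0.0560 + 0.7800i → escape time 9
(row=2, col=4): c = 0.3120 + 0.7800i → escape time 5
(row=2, col=5): c = 0.6800 + 0.7800i → escape time 3
(row=3, col=0): c = -1.1600 + 0.5750i → escape time 4
(row=3, col=1): c = -0.7920 + 0.5750i → escape time 5
(row=3, col=2): c = -0.4240 + 0.5750i → escape time 9
(row=3, col=3): c = -0.0560 + 0.5750i → escape time 9
(row=3, col=4): c = 0.3120 + 0.5750i → escape time 9
(row=3, col=5): c = 0.6800 + 0.5750i → escape time 3
(row=4, col=0): c = -1.1600 + 0.3700i → escape time 7
(row=4, col=1): c = -0.7920 + 0.3700i → escape time 8
(row=4, col=2): c = -0.4240 + 0.3700i → escape time 9
(row=4, col=3): c = -0.0560 + 0.3700i → escape time 9
(row=4, col=4): c = 0.3120 + 0.3700i → escape time 9
(row=4, col=5): c = 0.6800 + 0.3700i → escape time 3

Answer: 333322
334932
346953
459993
789993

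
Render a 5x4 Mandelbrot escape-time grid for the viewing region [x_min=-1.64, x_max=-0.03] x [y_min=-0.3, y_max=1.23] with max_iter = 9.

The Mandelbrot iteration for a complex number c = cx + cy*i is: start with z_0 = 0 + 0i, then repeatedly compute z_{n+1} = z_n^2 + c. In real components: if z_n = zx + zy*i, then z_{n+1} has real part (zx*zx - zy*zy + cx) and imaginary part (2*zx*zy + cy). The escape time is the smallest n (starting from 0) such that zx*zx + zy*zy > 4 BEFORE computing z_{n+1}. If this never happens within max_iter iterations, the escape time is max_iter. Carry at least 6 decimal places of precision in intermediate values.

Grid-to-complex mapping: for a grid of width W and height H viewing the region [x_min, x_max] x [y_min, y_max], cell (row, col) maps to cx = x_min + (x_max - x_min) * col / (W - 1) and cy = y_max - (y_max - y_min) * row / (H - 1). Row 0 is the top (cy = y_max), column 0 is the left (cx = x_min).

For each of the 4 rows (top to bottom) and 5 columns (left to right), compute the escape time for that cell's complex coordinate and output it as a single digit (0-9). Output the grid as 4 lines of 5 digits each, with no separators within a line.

Answer: 12333
33479
49999
49999

Derivation:
(row=0, col=0): c = -1.6400 + 1.2300i → escape time 1
(row=0, col=1): c = -1.2375 + 1.2300i → escape time 2
(row=0, col=2): c = -0.8350 + 1.2300i → escape time 3
(row=0, col=3): c = -0.4325 + 1.2300i → escape time 3
(row=0, col=4): c = -0.0300 + 1.2300i → escape time 3
(row=1, col=0): c = -1.6400 + 0.7200i → escape time 3
(row=1, col=1): c = -1.2375 + 0.7200i → escape time 3
(row=1, col=2): c = -0.8350 + 0.7200i → escape time 4
(row=1, col=3): c = -0.4325 + 0.7200i → escape time 7
(row=1, col=4): c = -0.0300 + 0.7200i → escape time 9
(row=2, col=0): c = -1.6400 + 0.2100i → escape time 4
(row=2, col=1): c = -1.2375 + 0.2100i → escape time 9
(row=2, col=2): c = -0.8350 + 0.2100i → escape time 9
(row=2, col=3): c = -0.4325 + 0.2100i → escape time 9
(row=2, col=4): c = -0.0300 + 0.2100i → escape time 9
(row=3, col=0): c = -1.6400 + -0.3000i → escape time 4
(row=3, col=1): c = -1.2375 + -0.3000i → escape time 9
(row=3, col=2): c = -0.8350 + -0.3000i → escape time 9
(row=3, col=3): c = -0.4325 + -0.3000i → escape time 9
(row=3, col=4): c = -0.0300 + -0.3000i → escape time 9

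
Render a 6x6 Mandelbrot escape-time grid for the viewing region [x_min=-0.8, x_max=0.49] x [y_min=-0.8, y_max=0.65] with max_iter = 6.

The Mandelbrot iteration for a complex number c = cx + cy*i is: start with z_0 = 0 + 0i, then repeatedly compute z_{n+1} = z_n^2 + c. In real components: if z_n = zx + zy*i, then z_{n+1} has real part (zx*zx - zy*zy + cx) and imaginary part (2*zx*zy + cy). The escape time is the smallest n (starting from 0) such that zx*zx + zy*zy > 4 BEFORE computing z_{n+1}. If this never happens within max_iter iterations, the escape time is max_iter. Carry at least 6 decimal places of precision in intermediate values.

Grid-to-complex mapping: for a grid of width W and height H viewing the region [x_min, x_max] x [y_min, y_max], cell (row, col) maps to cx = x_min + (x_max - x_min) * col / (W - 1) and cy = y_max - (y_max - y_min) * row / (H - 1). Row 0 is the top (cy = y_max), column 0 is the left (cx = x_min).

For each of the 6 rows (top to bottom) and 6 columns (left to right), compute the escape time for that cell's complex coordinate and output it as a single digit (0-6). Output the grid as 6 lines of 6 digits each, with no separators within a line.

Answer: 566664
666666
666665
666665
666665
456653

Derivation:
(row=0, col=0): c = -0.8000 + 0.6500i → escape time 5
(row=0, col=1): c = -0.5420 + 0.6500i → escape time 6
(row=0, col=2): c = -0.2840 + 0.6500i → escape time 6
(row=0, col=3): c = -0.0260 + 0.6500i → escape time 6
(row=0, col=4): c = 0.2320 + 0.6500i → escape time 6
(row=0, col=5): c = 0.4900 + 0.6500i → escape time 4
(row=1, col=0): c = -0.8000 + 0.3600i → escape time 6
(row=1, col=1): c = -0.5420 + 0.3600i → escape time 6
(row=1, col=2): c = -0.2840 + 0.3600i → escape time 6
(row=1, col=3): c = -0.0260 + 0.3600i → escape time 6
(row=1, col=4): c = 0.2320 + 0.3600i → escape time 6
(row=1, col=5): c = 0.4900 + 0.3600i → escape time 6
(row=2, col=0): c = -0.8000 + 0.0700i → escape time 6
(row=2, col=1): c = -0.5420 + 0.0700i → escape time 6
(row=2, col=2): c = -0.2840 + 0.0700i → escape time 6
(row=2, col=3): c = -0.0260 + 0.0700i → escape time 6
(row=2, col=4): c = 0.2320 + 0.0700i → escape time 6
(row=2, col=5): c = 0.4900 + 0.0700i → escape time 5
(row=3, col=0): c = -0.8000 + -0.2200i → escape time 6
(row=3, col=1): c = -0.5420 + -0.2200i → escape time 6
(row=3, col=2): c = -0.2840 + -0.2200i → escape time 6
(row=3, col=3): c = -0.0260 + -0.2200i → escape time 6
(row=3, col=4): c = 0.2320 + -0.2200i → escape time 6
(row=3, col=5): c = 0.4900 + -0.2200i → escape time 5
(row=4, col=0): c = -0.8000 + -0.5100i → escape time 6
(row=4, col=1): c = -0.5420 + -0.5100i → escape time 6
(row=4, col=2): c = -0.2840 + -0.5100i → escape time 6
(row=4, col=3): c = -0.0260 + -0.5100i → escape time 6
(row=4, col=4): c = 0.2320 + -0.5100i → escape time 6
(row=4, col=5): c = 0.4900 + -0.5100i → escape time 5
(row=5, col=0): c = -0.8000 + -0.8000i → escape time 4
(row=5, col=1): c = -0.5420 + -0.8000i → escape time 5
(row=5, col=2): c = -0.2840 + -0.8000i → escape time 6
(row=5, col=3): c = -0.0260 + -0.8000i → escape time 6
(row=5, col=4): c = 0.2320 + -0.8000i → escape time 5
(row=5, col=5): c = 0.4900 + -0.8000i → escape time 3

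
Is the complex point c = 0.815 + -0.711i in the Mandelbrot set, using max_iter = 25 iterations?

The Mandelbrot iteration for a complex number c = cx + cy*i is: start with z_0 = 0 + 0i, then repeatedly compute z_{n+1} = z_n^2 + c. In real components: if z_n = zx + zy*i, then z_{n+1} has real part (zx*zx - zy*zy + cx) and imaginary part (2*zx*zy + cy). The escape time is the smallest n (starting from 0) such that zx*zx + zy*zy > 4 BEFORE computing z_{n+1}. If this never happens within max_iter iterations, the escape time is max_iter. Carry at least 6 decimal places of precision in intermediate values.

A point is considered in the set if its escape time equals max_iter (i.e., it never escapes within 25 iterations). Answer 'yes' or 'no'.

z_0 = 0 + 0i, c = 0.8150 + -0.7110i
Iter 1: z = 0.8150 + -0.7110i, |z|^2 = 1.1697
Iter 2: z = 0.9737 + -1.8699i, |z|^2 = 4.4447
Escaped at iteration 2

Answer: no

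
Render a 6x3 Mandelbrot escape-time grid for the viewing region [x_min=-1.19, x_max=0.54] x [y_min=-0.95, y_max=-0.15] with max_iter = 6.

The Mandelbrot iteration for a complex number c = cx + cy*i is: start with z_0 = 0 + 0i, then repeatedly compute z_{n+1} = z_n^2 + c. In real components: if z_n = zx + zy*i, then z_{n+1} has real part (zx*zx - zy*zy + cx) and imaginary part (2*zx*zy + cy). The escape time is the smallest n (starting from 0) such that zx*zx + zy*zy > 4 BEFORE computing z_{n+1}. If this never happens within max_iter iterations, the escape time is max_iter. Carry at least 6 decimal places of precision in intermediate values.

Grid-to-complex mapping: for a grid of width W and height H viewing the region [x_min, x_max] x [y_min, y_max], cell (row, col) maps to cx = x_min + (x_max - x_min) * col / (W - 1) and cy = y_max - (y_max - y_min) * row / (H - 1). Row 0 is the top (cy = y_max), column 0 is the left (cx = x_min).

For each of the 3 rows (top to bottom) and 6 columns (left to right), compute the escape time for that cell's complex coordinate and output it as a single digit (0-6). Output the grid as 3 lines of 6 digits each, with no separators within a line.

Answer: 666664
456664
334643

Derivation:
(row=0, col=0): c = -1.1900 + -0.1500i → escape time 6
(row=0, col=1): c = -0.8440 + -0.1500i → escape time 6
(row=0, col=2): c = -0.4980 + -0.1500i → escape time 6
(row=0, col=3): c = -0.1520 + -0.1500i → escape time 6
(row=0, col=4): c = 0.1940 + -0.1500i → escape time 6
(row=0, col=5): c = 0.5400 + -0.1500i → escape time 4
(row=1, col=0): c = -1.1900 + -0.5500i → escape time 4
(row=1, col=1): c = -0.8440 + -0.5500i → escape time 5
(row=1, col=2): c = -0.4980 + -0.5500i → escape time 6
(row=1, col=3): c = -0.1520 + -0.5500i → escape time 6
(row=1, col=4): c = 0.1940 + -0.5500i → escape time 6
(row=1, col=5): c = 0.5400 + -0.5500i → escape time 4
(row=2, col=0): c = -1.1900 + -0.9500i → escape time 3
(row=2, col=1): c = -0.8440 + -0.9500i → escape time 3
(row=2, col=2): c = -0.4980 + -0.9500i → escape time 4
(row=2, col=3): c = -0.1520 + -0.9500i → escape time 6
(row=2, col=4): c = 0.1940 + -0.9500i → escape time 4
(row=2, col=5): c = 0.5400 + -0.9500i → escape time 3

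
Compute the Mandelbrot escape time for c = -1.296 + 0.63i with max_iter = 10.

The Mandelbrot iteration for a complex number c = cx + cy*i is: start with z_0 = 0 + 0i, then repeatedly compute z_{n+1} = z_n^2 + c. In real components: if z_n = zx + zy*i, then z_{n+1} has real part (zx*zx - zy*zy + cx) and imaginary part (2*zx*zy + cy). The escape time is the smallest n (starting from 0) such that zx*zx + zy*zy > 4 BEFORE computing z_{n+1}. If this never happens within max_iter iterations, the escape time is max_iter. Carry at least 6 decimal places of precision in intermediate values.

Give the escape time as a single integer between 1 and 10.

Answer: 3

Derivation:
z_0 = 0 + 0i, c = -1.2960 + 0.6300i
Iter 1: z = -1.2960 + 0.6300i, |z|^2 = 2.0765
Iter 2: z = -0.0133 + -1.0030i, |z|^2 = 1.0061
Iter 3: z = -2.3018 + 0.6566i, |z|^2 = 5.7292
Escaped at iteration 3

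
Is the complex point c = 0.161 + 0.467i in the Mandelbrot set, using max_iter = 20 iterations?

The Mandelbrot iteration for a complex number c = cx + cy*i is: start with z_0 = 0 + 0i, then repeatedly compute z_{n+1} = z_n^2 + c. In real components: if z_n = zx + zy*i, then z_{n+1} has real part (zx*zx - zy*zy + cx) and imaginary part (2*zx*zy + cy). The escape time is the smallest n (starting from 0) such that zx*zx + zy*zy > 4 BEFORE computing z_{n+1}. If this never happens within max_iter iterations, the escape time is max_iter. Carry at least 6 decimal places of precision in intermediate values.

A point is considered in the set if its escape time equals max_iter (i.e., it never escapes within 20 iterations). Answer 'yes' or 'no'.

Answer: yes

Derivation:
z_0 = 0 + 0i, c = 0.1610 + 0.4670i
Iter 1: z = 0.1610 + 0.4670i, |z|^2 = 0.2440
Iter 2: z = -0.0312 + 0.6174i, |z|^2 = 0.3821
Iter 3: z = -0.2192 + 0.4285i, |z|^2 = 0.2317
Iter 4: z = 0.0254 + 0.2792i, |z|^2 = 0.0786
Iter 5: z = 0.0837 + 0.4812i, |z|^2 = 0.2386
Iter 6: z = -0.0635 + 0.5476i, |z|^2 = 0.3039
Iter 7: z = -0.1348 + 0.3974i, |z|^2 = 0.1761
Iter 8: z = 0.0212 + 0.3599i, |z|^2 = 0.1299
Iter 9: z = 0.0320 + 0.4823i, |z|^2 = 0.2336
Iter 10: z = -0.0706 + 0.4978i, |z|^2 = 0.2528
Iter 11: z = -0.0818 + 0.3967i, |z|^2 = 0.1641
Iter 12: z = 0.0103 + 0.4021i, |z|^2 = 0.1618
Iter 13: z = -0.0005 + 0.4753i, |z|^2 = 0.2259
Iter 14: z = -0.0649 + 0.4665i, |z|^2 = 0.2218
Iter 15: z = -0.0524 + 0.4065i, |z|^2 = 0.1680
Iter 16: z = -0.0015 + 0.4244i, |z|^2 = 0.1801
Iter 17: z = -0.0191 + 0.4658i, |z|^2 = 0.2173
Iter 18: z = -0.0556 + 0.4492i, |z|^2 = 0.2049
Iter 19: z = -0.0377 + 0.4171i, |z|^2 = 0.1754
Did not escape in 20 iterations → in set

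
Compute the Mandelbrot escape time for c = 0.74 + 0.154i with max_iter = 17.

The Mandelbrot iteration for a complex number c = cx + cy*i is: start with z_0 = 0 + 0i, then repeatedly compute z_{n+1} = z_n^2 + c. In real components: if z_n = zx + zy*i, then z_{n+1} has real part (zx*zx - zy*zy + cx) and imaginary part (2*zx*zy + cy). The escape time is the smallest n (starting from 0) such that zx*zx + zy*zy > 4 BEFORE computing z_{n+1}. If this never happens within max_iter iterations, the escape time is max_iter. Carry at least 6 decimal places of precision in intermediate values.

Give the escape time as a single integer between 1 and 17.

Answer: 3

Derivation:
z_0 = 0 + 0i, c = 0.7400 + 0.1540i
Iter 1: z = 0.7400 + 0.1540i, |z|^2 = 0.5713
Iter 2: z = 1.2639 + 0.3819i, |z|^2 = 1.7433
Iter 3: z = 2.1915 + 1.1194i, |z|^2 = 6.0559
Escaped at iteration 3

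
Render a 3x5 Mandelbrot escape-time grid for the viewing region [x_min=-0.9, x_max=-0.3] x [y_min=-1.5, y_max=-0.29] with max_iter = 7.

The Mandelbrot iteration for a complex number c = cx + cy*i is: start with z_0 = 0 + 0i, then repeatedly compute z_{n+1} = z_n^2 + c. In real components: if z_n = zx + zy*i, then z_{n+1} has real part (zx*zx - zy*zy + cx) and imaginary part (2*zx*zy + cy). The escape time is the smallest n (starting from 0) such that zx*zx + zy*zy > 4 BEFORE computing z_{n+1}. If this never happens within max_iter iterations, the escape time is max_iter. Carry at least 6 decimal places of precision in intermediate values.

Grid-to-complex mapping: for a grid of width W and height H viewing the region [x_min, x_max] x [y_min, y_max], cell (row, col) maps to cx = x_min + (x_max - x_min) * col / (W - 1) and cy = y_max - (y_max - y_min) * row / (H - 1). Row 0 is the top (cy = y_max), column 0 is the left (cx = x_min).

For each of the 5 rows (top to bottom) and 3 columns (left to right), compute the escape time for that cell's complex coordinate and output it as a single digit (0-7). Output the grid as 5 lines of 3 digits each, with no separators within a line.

(row=0, col=0): c = -0.9000 + -0.2900i → escape time 7
(row=0, col=1): c = -0.6000 + -0.2900i → escape time 7
(row=0, col=2): c = -0.3000 + -0.2900i → escape time 7
(row=1, col=0): c = -0.9000 + -0.5925i → escape time 5
(row=1, col=1): c = -0.6000 + -0.5925i → escape time 7
(row=1, col=2): c = -0.3000 + -0.5925i → escape time 7
(row=2, col=0): c = -0.9000 + -0.8950i → escape time 3
(row=2, col=1): c = -0.6000 + -0.8950i → escape time 4
(row=2, col=2): c = -0.3000 + -0.8950i → escape time 6
(row=3, col=0): c = -0.9000 + -1.1975i → escape time 3
(row=3, col=1): c = -0.6000 + -1.1975i → escape time 3
(row=3, col=2): c = -0.3000 + -1.1975i → escape time 3
(row=4, col=0): c = -0.9000 + -1.5000i → escape time 2
(row=4, col=1): c = -0.6000 + -1.5000i → escape time 2
(row=4, col=2): c = -0.3000 + -1.5000i → escape time 2

Answer: 777
577
346
333
222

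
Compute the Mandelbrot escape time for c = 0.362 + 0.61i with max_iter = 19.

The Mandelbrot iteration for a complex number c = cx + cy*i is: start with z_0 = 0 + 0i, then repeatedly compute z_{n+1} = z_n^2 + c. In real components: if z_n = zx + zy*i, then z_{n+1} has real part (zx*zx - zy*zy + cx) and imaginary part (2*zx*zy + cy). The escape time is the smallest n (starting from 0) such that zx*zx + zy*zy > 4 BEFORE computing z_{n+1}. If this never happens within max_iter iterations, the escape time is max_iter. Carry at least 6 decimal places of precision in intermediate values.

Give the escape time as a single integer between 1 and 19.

z_0 = 0 + 0i, c = 0.3620 + 0.6100i
Iter 1: z = 0.3620 + 0.6100i, |z|^2 = 0.5031
Iter 2: z = 0.1209 + 1.0516i, |z|^2 = 1.1206
Iter 3: z = -0.7293 + 0.8644i, |z|^2 = 1.2791
Iter 4: z = 0.1468 + -0.6508i, |z|^2 = 0.4451
Iter 5: z = -0.0400 + 0.4190i, |z|^2 = 0.1771
Iter 6: z = 0.1881 + 0.5765i, |z|^2 = 0.3677
Iter 7: z = 0.0651 + 0.8268i, |z|^2 = 0.6879
Iter 8: z = -0.3174 + 0.7176i, |z|^2 = 0.6157
Iter 9: z = -0.0522 + 0.1545i, |z|^2 = 0.0266
Iter 10: z = 0.3409 + 0.5939i, |z|^2 = 0.4689
Iter 11: z = 0.1255 + 1.0149i, |z|^2 = 1.0457
Iter 12: z = -0.6522 + 0.8647i, |z|^2 = 1.1731
Iter 13: z = 0.0396 + -0.5179i, |z|^2 = 0.2698
Iter 14: z = 0.0953 + 0.5690i, |z|^2 = 0.3328
Iter 15: z = 0.0473 + 0.7185i, |z|^2 = 0.5185
Iter 16: z = -0.1520 + 0.6780i, |z|^2 = 0.4828
Iter 17: z = -0.0746 + 0.4039i, |z|^2 = 0.1687
Iter 18: z = 0.2044 + 0.5497i, |z|^2 = 0.3440

Answer: 19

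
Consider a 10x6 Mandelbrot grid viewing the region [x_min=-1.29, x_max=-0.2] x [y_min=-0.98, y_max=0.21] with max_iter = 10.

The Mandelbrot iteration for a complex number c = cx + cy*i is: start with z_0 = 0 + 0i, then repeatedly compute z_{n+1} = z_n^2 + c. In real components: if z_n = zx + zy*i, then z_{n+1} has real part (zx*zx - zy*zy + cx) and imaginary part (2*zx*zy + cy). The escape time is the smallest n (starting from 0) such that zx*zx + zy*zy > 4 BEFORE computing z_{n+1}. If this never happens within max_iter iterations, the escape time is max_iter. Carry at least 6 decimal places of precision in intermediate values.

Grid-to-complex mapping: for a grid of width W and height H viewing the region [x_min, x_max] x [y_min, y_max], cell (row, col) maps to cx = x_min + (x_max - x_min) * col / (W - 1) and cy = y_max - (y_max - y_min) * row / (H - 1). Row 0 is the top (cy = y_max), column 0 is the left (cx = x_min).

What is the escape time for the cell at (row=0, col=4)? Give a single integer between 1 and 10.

z_0 = 0 + 0i, c = -0.8056 + 0.2100i
Iter 1: z = -0.8056 + 0.2100i, |z|^2 = 0.6930
Iter 2: z = -0.2007 + -0.1283i, |z|^2 = 0.0568
Iter 3: z = -0.7817 + 0.2615i, |z|^2 = 0.6795
Iter 4: z = -0.2628 + -0.1989i, |z|^2 = 0.1086
Iter 5: z = -0.7760 + 0.3145i, |z|^2 = 0.7011
Iter 6: z = -0.3023 + -0.2782i, |z|^2 = 0.1688
Iter 7: z = -0.7916 + 0.3782i, |z|^2 = 0.7696
Iter 8: z = -0.3220 + -0.3887i, |z|^2 = 0.2548
Iter 9: z = -0.8530 + 0.4603i, |z|^2 = 0.9395

Answer: 10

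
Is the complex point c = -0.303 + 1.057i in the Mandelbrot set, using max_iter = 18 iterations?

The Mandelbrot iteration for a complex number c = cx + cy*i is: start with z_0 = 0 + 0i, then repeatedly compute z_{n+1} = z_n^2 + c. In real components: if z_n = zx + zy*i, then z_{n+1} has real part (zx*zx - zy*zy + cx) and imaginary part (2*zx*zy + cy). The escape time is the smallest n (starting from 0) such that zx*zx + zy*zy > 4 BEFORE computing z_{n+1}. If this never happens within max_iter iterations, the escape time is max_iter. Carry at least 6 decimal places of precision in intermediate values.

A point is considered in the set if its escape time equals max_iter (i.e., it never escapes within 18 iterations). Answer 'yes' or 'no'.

Answer: no

Derivation:
z_0 = 0 + 0i, c = -0.3030 + 1.0570i
Iter 1: z = -0.3030 + 1.0570i, |z|^2 = 1.2091
Iter 2: z = -1.3284 + 0.4165i, |z|^2 = 1.9382
Iter 3: z = 1.2883 + -0.0495i, |z|^2 = 1.6622
Iter 4: z = 1.3543 + 0.9295i, |z|^2 = 2.6981
Iter 5: z = 0.6672 + 3.5747i, |z|^2 = 13.2235
Escaped at iteration 5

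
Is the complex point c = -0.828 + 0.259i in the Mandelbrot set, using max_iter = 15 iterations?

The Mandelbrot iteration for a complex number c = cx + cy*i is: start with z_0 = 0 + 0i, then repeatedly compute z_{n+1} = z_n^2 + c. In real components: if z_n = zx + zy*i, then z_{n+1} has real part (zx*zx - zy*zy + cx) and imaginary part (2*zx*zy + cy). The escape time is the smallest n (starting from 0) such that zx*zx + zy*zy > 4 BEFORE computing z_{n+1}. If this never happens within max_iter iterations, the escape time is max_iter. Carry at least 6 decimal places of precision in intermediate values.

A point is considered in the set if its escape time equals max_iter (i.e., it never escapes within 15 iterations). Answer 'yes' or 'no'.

Answer: no

Derivation:
z_0 = 0 + 0i, c = -0.8280 + 0.2590i
Iter 1: z = -0.8280 + 0.2590i, |z|^2 = 0.7527
Iter 2: z = -0.2095 + -0.1699i, |z|^2 = 0.0728
Iter 3: z = -0.8130 + 0.3302i, |z|^2 = 0.7700
Iter 4: z = -0.2761 + -0.2779i, |z|^2 = 0.1534
Iter 5: z = -0.8290 + 0.4124i, |z|^2 = 0.8573
Iter 6: z = -0.3109 + -0.4248i, |z|^2 = 0.2771
Iter 7: z = -0.9118 + 0.5231i, |z|^2 = 1.1051
Iter 8: z = -0.2703 + -0.6950i, |z|^2 = 0.5561
Iter 9: z = -1.2380 + 0.6347i, |z|^2 = 1.9354
Iter 10: z = 0.3018 + -1.3124i, |z|^2 = 1.8135
Iter 11: z = -2.4593 + -0.5332i, |z|^2 = 6.3326
Escaped at iteration 11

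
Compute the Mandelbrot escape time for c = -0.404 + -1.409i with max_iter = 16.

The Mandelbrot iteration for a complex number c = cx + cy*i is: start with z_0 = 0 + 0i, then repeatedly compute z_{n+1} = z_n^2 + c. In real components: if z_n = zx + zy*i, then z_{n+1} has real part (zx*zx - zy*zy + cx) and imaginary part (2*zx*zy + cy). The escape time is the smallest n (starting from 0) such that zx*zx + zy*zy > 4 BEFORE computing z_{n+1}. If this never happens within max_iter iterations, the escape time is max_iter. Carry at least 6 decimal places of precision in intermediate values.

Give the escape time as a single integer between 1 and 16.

z_0 = 0 + 0i, c = -0.4040 + -1.4090i
Iter 1: z = -0.4040 + -1.4090i, |z|^2 = 2.1485
Iter 2: z = -2.2261 + -0.2705i, |z|^2 = 5.0286
Escaped at iteration 2

Answer: 2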